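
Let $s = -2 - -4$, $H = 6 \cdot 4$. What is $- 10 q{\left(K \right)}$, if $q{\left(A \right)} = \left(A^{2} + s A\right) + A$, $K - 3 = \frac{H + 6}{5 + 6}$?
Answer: $- \frac{60480}{121} \approx -499.83$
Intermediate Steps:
$H = 24$
$s = 2$ ($s = -2 + 4 = 2$)
$K = \frac{63}{11}$ ($K = 3 + \frac{24 + 6}{5 + 6} = 3 + \frac{30}{11} = \frac{63}{11} \approx 5.7273$)
$q{\left(A \right)} = A^{2} + 3 A$ ($q{\left(A \right)} = \left(A^{2} + 2 A\right) + A = A^{2} + 3 A$)
$- 10 q{\left(K \right)} = - 10 \frac{63 \left(3 + \frac{63}{11}\right)}{11} = - 10 \cdot \frac{63}{11} \cdot \frac{96}{11} = \left(-10\right) \frac{6048}{121} = - \frac{60480}{121}$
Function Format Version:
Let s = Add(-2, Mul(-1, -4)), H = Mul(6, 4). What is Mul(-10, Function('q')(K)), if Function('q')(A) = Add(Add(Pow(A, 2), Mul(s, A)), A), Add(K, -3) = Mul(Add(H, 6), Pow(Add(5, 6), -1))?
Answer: Rational(-60480, 121) ≈ -499.83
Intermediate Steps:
H = 24
s = 2 (s = Add(-2, 4) = 2)
K = Rational(63, 11) (K = Add(3, Mul(Add(24, 6), Pow(Add(5, 6), -1))) = Add(3, Mul(30, Pow(11, -1))) = Add(3, Mul(30, Rational(1, 11))) = Add(3, Rational(30, 11)) = Rational(63, 11) ≈ 5.7273)
Function('q')(A) = Add(Pow(A, 2), Mul(3, A)) (Function('q')(A) = Add(Add(Pow(A, 2), Mul(2, A)), A) = Add(Pow(A, 2), Mul(3, A)))
Mul(-10, Function('q')(K)) = Mul(-10, Mul(Rational(63, 11), Add(3, Rational(63, 11)))) = Mul(-10, Mul(Rational(63, 11), Rational(96, 11))) = Mul(-10, Rational(6048, 121)) = Rational(-60480, 121)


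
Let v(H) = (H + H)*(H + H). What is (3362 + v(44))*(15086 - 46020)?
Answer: -343553004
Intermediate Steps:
v(H) = 4*H**2 (v(H) = (2*H)*(2*H) = 4*H**2)
(3362 + v(44))*(15086 - 46020) = (3362 + 4*44**2)*(15086 - 46020) = (3362 + 4*1936)*(-30934) = (3362 + 7744)*(-30934) = 11106*(-30934) = -343553004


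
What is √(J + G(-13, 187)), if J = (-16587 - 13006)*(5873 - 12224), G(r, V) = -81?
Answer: √187945062 ≈ 13709.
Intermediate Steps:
J = 187945143 (J = -29593*(-6351) = 187945143)
√(J + G(-13, 187)) = √(187945143 - 81) = √187945062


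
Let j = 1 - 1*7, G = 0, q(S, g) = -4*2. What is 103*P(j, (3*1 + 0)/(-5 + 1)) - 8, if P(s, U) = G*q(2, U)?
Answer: -8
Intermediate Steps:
q(S, g) = -8
j = -6 (j = 1 - 7 = -6)
P(s, U) = 0 (P(s, U) = 0*(-8) = 0)
103*P(j, (3*1 + 0)/(-5 + 1)) - 8 = 103*0 - 8 = 0 - 8 = -8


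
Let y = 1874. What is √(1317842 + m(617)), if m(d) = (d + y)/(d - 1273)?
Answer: √35444576301/164 ≈ 1148.0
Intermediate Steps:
m(d) = (1874 + d)/(-1273 + d) (m(d) = (d + 1874)/(d - 1273) = (1874 + d)/(-1273 + d))
√(1317842 + m(617)) = √(1317842 + (1874 + 617)/(-1273 + 617)) = √(1317842 + 2491/(-656)) = √(1317842 - 1/656*2491) = √(1317842 - 2491/656) = √(864501861/656) = √35444576301/164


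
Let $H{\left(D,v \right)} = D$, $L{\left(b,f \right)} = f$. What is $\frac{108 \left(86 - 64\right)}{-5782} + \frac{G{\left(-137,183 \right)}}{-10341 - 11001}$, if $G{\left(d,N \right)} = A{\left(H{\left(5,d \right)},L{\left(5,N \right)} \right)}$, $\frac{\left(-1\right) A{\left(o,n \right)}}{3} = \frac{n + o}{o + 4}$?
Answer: $- \frac{37759690}{92549583} \approx -0.40799$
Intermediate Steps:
$A{\left(o,n \right)} = - \frac{3 \left(n + o\right)}{4 + o}$ ($A{\left(o,n \right)} = - 3 \frac{n + o}{o + 4} = - 3 \frac{n + o}{4 + o} = - \frac{3 \left(n + o\right)}{4 + o}$)
$G{\left(d,N \right)} = - \frac{5}{3} - \frac{N}{3}$ ($G{\left(d,N \right)} = \frac{3 \left(- N - 5\right)}{4 + 5} = \frac{3 \left(- N - 5\right)}{9} = 3 \cdot \frac{1}{9} \left(-5 - N\right) = - \frac{5}{3} - \frac{N}{3}$)
$\frac{108 \left(86 - 64\right)}{-5782} + \frac{G{\left(-137,183 \right)}}{-10341 - 11001} = \frac{108 \left(86 - 64\right)}{-5782} + \frac{- \frac{5}{3} - 61}{-10341 - 11001} = 108 \cdot 22 \left(- \frac{1}{5782}\right) + \frac{- \frac{5}{3} - 61}{-21342} = 2376 \left(- \frac{1}{5782}\right) - - \frac{94}{32013} = - \frac{1188}{2891} + \frac{94}{32013} = - \frac{37759690}{92549583}$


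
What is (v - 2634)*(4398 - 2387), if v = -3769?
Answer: -12876433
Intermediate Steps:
(v - 2634)*(4398 - 2387) = (-3769 - 2634)*(4398 - 2387) = -6403*2011 = -12876433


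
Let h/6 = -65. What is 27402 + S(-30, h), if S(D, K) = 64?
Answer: 27466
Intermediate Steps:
h = -390 (h = 6*(-65) = -390)
27402 + S(-30, h) = 27402 + 64 = 27466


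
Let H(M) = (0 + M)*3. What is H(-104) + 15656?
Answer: 15344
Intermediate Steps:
H(M) = 3*M (H(M) = M*3 = 3*M)
H(-104) + 15656 = 3*(-104) + 15656 = -312 + 15656 = 15344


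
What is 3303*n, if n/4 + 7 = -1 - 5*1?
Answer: -171756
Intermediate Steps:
n = -52 (n = -28 + 4*(-1 - 5*1) = -28 + 4*(-1 - 5) = -28 + 4*(-6) = -28 - 24 = -52)
3303*n = 3303*(-52) = -171756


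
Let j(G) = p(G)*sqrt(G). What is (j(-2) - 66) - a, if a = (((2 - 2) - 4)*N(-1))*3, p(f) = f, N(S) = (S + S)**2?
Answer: -18 - 2*I*sqrt(2) ≈ -18.0 - 2.8284*I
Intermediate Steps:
N(S) = 4*S**2 (N(S) = (2*S)**2 = 4*S**2)
j(G) = G**(3/2) (j(G) = G*sqrt(G) = G**(3/2))
a = -48 (a = (((2 - 2) - 4)*(4*(-1)**2))*3 = ((0 - 4)*(4*1))*3 = -4*4*3 = -16*3 = -48)
(j(-2) - 66) - a = ((-2)**(3/2) - 66) - 1*(-48) = (-2*I*sqrt(2) - 66) + 48 = (-66 - 2*I*sqrt(2)) + 48 = -18 - 2*I*sqrt(2)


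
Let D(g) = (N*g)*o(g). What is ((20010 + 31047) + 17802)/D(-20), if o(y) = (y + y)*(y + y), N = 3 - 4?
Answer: 68859/32000 ≈ 2.1518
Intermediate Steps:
N = -1
o(y) = 4*y² (o(y) = (2*y)*(2*y) = 4*y²)
D(g) = -4*g³ (D(g) = (-g)*(4*g²) = -4*g³)
((20010 + 31047) + 17802)/D(-20) = ((20010 + 31047) + 17802)/((-4*(-20)³)) = (51057 + 17802)/((-4*(-8000))) = 68859/32000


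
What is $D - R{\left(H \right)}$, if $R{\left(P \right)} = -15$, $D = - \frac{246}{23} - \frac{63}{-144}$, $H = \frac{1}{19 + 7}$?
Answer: $\frac{1745}{368} \approx 4.7418$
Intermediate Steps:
$H = \frac{1}{26} \approx 0.038462$
$D = - \frac{3775}{368}$ ($D = \left(-246\right) \frac{1}{23} - - \frac{7}{16} = - \frac{246}{23} + \frac{7}{16} = - \frac{3775}{368} \approx -10.258$)
$D - R{\left(H \right)} = - \frac{3775}{368} - -15 = - \frac{3775}{368} + 15 = \frac{1745}{368}$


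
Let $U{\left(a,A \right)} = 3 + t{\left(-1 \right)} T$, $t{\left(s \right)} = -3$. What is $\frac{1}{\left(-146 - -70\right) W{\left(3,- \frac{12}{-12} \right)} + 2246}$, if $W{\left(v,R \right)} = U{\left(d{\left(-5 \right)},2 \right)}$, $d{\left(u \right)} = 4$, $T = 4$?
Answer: $\frac{1}{2930} \approx 0.0003413$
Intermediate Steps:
$U{\left(a,A \right)} = -9$ ($U{\left(a,A \right)} = 3 - 12 = -9$)
$W{\left(v,R \right)} = -9$
$\frac{1}{\left(-146 - -70\right) W{\left(3,- \frac{12}{-12} \right)} + 2246} = \frac{1}{\left(-146 - -70\right) \left(-9\right) + 2246} = \frac{1}{\left(-146 + 70\right) \left(-9\right) + 2246} = \frac{1}{\left(-76\right) \left(-9\right) + 2246} = \frac{1}{684 + 2246} = \frac{1}{2930}$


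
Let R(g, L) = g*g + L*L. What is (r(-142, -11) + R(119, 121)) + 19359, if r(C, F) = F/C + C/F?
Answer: 75247767/1562 ≈ 48174.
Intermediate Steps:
r(C, F) = C/F + F/C
R(g, L) = L**2 + g**2 (R(g, L) = g**2 + L**2 = L**2 + g**2)
(r(-142, -11) + R(119, 121)) + 19359 = ((-142/(-11) - 11/(-142)) + (121**2 + 119**2)) + 19359 = ((-142*(-1/11) - 11*(-1/142)) + (14641 + 14161)) + 19359 = ((142/11 + 11/142) + 28802) + 19359 = (20285/1562 + 28802) + 19359 = 45009009/1562 + 19359 = 75247767/1562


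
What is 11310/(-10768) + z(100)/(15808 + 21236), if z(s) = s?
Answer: -52236355/49861224 ≈ -1.0476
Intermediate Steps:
11310/(-10768) + z(100)/(15808 + 21236) = 11310/(-10768) + 100/(15808 + 21236) = 11310*(-1/10768) + 100/37044 = -5655/5384 + 100*(1/37044) = -5655/5384 + 25/9261 = -52236355/49861224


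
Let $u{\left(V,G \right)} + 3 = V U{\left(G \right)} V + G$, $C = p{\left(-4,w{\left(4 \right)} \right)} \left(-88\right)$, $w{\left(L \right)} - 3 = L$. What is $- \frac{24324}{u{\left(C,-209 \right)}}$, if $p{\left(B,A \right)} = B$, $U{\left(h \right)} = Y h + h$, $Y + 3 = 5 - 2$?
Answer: $\frac{6081}{6474037} \approx 0.00093929$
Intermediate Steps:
$w{\left(L \right)} = 3 + L$
$Y = 0$ ($Y = -3 + \left(5 - 2\right) = -3 + 3 = 0$)
$U{\left(h \right)} = h$ ($U{\left(h \right)} = 0 h + h = 0 + h = h$)
$C = 352$ ($C = \left(-4\right) \left(-88\right) = 352$)
$u{\left(V,G \right)} = -3 + G + G V^{2}$ ($u{\left(V,G \right)} = -3 + \left(V G V + G\right) = -3 + \left(G V V + G\right) = -3 + \left(G V^{2} + G\right) = -3 + \left(G + G V^{2}\right) = -3 + G + G V^{2}$)
$- \frac{24324}{u{\left(C,-209 \right)}} = - \frac{24324}{-3 - 209 - 209 \cdot 352^{2}} = - \frac{24324}{-3 - 209 - 25895936} = - \frac{24324}{-25896148} = \left(-24324\right) \left(- \frac{1}{25896148}\right) = \frac{6081}{6474037}$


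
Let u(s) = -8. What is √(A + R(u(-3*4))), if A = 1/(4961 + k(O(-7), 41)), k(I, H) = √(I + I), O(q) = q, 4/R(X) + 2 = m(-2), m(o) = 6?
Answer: √((4962 + I*√14)/(4961 + I*√14)) ≈ 1.0001 - 0.e-7*I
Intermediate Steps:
R(X) = 1 (R(X) = 4/(-2 + 6) = 4/4 = 4*(¼) = 1)
k(I, H) = √2*√I (k(I, H) = √(2*I) = √2*√I)
A = 1/(4961 + I*√14) (A = 1/(4961 + √2*√(-7)) = 1/(4961 + √2*(I*√7)) = 1/(4961 + I*√14) ≈ 0.00020157 - 1.52e-7*I)
√(A + R(u(-3*4))) = √((4961/24611535 - I*√14/24611535) + 1) = √(24616496/24611535 - I*√14/24611535)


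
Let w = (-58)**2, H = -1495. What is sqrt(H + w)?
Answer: sqrt(1869) ≈ 43.232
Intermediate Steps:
w = 3364
sqrt(H + w) = sqrt(-1495 + 3364) = sqrt(1869)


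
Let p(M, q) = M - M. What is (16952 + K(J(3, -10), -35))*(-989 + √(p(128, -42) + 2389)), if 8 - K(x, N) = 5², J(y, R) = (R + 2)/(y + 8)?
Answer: -16748715 + 16935*√2389 ≈ -1.5921e+7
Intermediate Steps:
J(y, R) = (2 + R)/(8 + y)
p(M, q) = 0
K(x, N) = -17 (K(x, N) = 8 - 1*5² = 8 - 1*25 = 8 - 25 = -17)
(16952 + K(J(3, -10), -35))*(-989 + √(p(128, -42) + 2389)) = (16952 - 17)*(-989 + √(0 + 2389)) = 16935*(-989 + √2389) = -16748715 + 16935*√2389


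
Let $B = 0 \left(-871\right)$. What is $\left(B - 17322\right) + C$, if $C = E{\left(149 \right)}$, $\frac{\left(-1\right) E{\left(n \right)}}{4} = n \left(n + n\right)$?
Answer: $-194930$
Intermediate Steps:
$E{\left(n \right)} = - 8 n^{2}$ ($E{\left(n \right)} = - 4 n \left(n + n\right) = - 4 n 2 n = - 4 \cdot 2 n^{2} = - 8 n^{2}$)
$C = -177608$ ($C = - 8 \cdot 149^{2} = \left(-8\right) 22201 = -177608$)
$B = 0$
$\left(B - 17322\right) + C = \left(0 - 17322\right) - 177608 = -17322 - 177608 = -194930$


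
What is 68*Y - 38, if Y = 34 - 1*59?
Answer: -1738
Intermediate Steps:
Y = -25 (Y = 34 - 59 = -25)
68*Y - 38 = 68*(-25) - 38 = -1700 - 38 = -1738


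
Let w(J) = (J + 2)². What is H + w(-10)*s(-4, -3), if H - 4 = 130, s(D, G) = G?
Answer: -58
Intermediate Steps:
w(J) = (2 + J)²
H = 134 (H = 4 + 130 = 134)
H + w(-10)*s(-4, -3) = 134 + (2 - 10)²*(-3) = 134 + (-8)²*(-3) = 134 + 64*(-3) = 134 - 192 = -58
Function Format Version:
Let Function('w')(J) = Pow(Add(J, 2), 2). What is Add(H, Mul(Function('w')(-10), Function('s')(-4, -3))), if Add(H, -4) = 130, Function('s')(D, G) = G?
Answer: -58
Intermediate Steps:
Function('w')(J) = Pow(Add(2, J), 2)
H = 134 (H = Add(4, 130) = 134)
Add(H, Mul(Function('w')(-10), Function('s')(-4, -3))) = Add(134, Mul(Pow(Add(2, -10), 2), -3)) = Add(134, Mul(Pow(-8, 2), -3)) = Add(134, Mul(64, -3)) = Add(134, -192) = -58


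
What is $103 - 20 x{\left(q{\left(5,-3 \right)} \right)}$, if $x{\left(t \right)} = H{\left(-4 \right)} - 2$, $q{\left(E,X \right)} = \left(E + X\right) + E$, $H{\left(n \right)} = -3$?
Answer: $203$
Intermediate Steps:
$q{\left(E,X \right)} = X + 2 E$
$x{\left(t \right)} = -5$ ($x{\left(t \right)} = -3 - 2 = -5$)
$103 - 20 x{\left(q{\left(5,-3 \right)} \right)} = 103 - -100 = 103 + 100 = 203$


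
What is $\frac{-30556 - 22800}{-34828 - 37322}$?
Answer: $\frac{26678}{36075} \approx 0.73952$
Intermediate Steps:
$\frac{-30556 - 22800}{-34828 - 37322} = - \frac{53356}{-72150} = \left(-53356\right) \left(- \frac{1}{72150}\right) = \frac{26678}{36075}$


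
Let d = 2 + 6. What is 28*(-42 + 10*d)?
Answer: 1064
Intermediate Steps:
d = 8
28*(-42 + 10*d) = 28*(-42 + 10*8) = 28*(-42 + 80) = 28*38 = 1064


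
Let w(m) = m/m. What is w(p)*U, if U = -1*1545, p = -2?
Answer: -1545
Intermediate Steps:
U = -1545
w(m) = 1
w(p)*U = 1*(-1545) = -1545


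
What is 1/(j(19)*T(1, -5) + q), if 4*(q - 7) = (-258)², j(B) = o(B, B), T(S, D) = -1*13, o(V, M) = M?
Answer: 1/16401 ≈ 6.0972e-5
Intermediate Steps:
T(S, D) = -13
j(B) = B
q = 16648 (q = 7 + (¼)*(-258)² = 7 + (¼)*66564 = 7 + 16641 = 16648)
1/(j(19)*T(1, -5) + q) = 1/(19*(-13) + 16648) = 1/(-247 + 16648) = 1/16401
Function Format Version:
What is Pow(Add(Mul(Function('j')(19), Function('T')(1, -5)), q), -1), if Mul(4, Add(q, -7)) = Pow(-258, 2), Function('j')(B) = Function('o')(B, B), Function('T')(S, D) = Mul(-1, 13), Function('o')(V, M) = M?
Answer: Rational(1, 16401) ≈ 6.0972e-5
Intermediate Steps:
Function('T')(S, D) = -13
Function('j')(B) = B
q = 16648 (q = Add(7, Mul(Rational(1, 4), Pow(-258, 2))) = Add(7, Mul(Rational(1, 4), 66564)) = Add(7, 16641) = 16648)
Pow(Add(Mul(Function('j')(19), Function('T')(1, -5)), q), -1) = Pow(Add(Mul(19, -13), 16648), -1) = Pow(Add(-247, 16648), -1) = Pow(16401, -1) = Rational(1, 16401)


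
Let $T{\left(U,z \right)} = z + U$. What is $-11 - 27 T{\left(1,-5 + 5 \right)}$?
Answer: $-38$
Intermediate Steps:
$T{\left(U,z \right)} = U + z$
$-11 - 27 T{\left(1,-5 + 5 \right)} = -11 - 27 \left(1 + \left(-5 + 5\right)\right) = -11 - 27 \left(1 + 0\right) = -11 - 27 = -38$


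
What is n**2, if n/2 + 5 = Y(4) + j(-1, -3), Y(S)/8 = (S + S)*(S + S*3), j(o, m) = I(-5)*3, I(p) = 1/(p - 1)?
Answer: 4149369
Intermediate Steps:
I(p) = 1/(-1 + p)
j(o, m) = -1/2 (j(o, m) = 3/(-1 - 5) = 3/(-6) = -1/6*3 = -1/2)
Y(S) = 64*S**2 (Y(S) = 8*((S + S)*(S + S*3)) = 8*((2*S)*(S + 3*S)) = 8*((2*S)*(4*S)) = 8*(8*S**2) = 64*S**2)
n = 2037 (n = -10 + 2*(64*4**2 - 1/2) = -10 + 2*(64*16 - 1/2) = -10 + 2*(1024 - 1/2) = -10 + 2*(2047/2) = -10 + 2047 = 2037)
n**2 = 2037**2 = 4149369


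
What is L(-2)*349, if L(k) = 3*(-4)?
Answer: -4188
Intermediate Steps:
L(k) = -12
L(-2)*349 = -12*349 = -4188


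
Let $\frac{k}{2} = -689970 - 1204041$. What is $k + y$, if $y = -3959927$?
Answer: $-7747949$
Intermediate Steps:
$k = -3788022$ ($k = 2 \left(-689970 - 1204041\right) = 2 \left(-1894011\right) = -3788022$)
$k + y = -3788022 - 3959927 = -7747949$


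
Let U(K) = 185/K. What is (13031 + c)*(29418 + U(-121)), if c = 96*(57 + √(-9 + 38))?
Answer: 65859448679/121 + 341701728*√29/121 ≈ 5.5950e+8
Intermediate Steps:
c = 5472 + 96*√29 (c = 96*(57 + √29) = 5472 + 96*√29 ≈ 5989.0)
(13031 + c)*(29418 + U(-121)) = (13031 + (5472 + 96*√29))*(29418 + 185/(-121)) = (18503 + 96*√29)*(29418 + 185*(-1/121)) = (18503 + 96*√29)*(29418 - 185/121) = (18503 + 96*√29)*(3559393/121) = 65859448679/121 + 341701728*√29/121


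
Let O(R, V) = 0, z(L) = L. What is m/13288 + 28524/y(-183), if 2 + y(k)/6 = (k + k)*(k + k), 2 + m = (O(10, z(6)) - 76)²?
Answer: 209155387/444995188 ≈ 0.47002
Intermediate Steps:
m = 5774 (m = -2 + (0 - 76)² = -2 + (-76)² = -2 + 5776 = 5774)
y(k) = -12 + 24*k² (y(k) = -12 + 6*((k + k)*(k + k)) = -12 + 6*((2*k)*(2*k)) = -12 + 6*(4*k²) = -12 + 24*k²)
m/13288 + 28524/y(-183) = 5774/13288 + 28524/(-12 + 24*(-183)²) = 5774*(1/13288) + 28524/(-12 + 24*33489) = 2887/6644 + 28524/(-12 + 803736) = 2887/6644 + 28524/803724 = 2887/6644 + 28524*(1/803724) = 2887/6644 + 2377/66977 = 209155387/444995188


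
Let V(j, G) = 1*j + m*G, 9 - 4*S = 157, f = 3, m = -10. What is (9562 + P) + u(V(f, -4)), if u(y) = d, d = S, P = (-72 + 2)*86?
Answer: 3505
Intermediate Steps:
P = -6020 (P = -70*86 = -6020)
S = -37 (S = 9/4 - 1/4*157 = 9/4 - 157/4 = -37)
V(j, G) = j - 10*G (V(j, G) = 1*j - 10*G = j - 10*G)
d = -37
u(y) = -37
(9562 + P) + u(V(f, -4)) = (9562 - 6020) - 37 = 3542 - 37 = 3505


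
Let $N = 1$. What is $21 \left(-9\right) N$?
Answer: $-189$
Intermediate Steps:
$21 \left(-9\right) N = 21 \left(-9\right) 1 = \left(-189\right) 1 = -189$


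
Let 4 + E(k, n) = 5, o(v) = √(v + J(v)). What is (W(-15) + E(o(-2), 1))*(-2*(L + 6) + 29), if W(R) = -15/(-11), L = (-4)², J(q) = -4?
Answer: -390/11 ≈ -35.455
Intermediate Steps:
L = 16
W(R) = 15/11 (W(R) = -15*(-1/11) = 15/11)
o(v) = √(-4 + v) (o(v) = √(v - 4) = √(-4 + v))
E(k, n) = 1 (E(k, n) = -4 + 5 = 1)
(W(-15) + E(o(-2), 1))*(-2*(L + 6) + 29) = (15/11 + 1)*(-2*(16 + 6) + 29) = 26*(-2*22 + 29)/11 = 26*(-44 + 29)/11 = (26/11)*(-15) = -390/11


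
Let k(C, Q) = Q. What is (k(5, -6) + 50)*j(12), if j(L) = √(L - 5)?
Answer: 44*√7 ≈ 116.41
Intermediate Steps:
j(L) = √(-5 + L)
(k(5, -6) + 50)*j(12) = (-6 + 50)*√(-5 + 12) = 44*√7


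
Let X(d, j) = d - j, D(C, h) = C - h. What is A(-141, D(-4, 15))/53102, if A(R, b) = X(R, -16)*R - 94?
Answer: 17531/53102 ≈ 0.33014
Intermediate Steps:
A(R, b) = -94 + R*(16 + R) (A(R, b) = (R - 1*(-16))*R - 94 = (R + 16)*R - 94 = (16 + R)*R - 94 = R*(16 + R) - 94 = -94 + R*(16 + R))
A(-141, D(-4, 15))/53102 = (-94 - 141*(16 - 141))/53102 = (-94 - 141*(-125))*(1/53102) = (-94 + 17625)*(1/53102) = 17531*(1/53102) = 17531/53102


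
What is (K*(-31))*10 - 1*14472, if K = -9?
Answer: -11682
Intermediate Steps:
(K*(-31))*10 - 1*14472 = -9*(-31)*10 - 1*14472 = 279*10 - 14472 = 2790 - 14472 = -11682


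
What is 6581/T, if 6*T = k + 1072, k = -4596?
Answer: -19743/1762 ≈ -11.205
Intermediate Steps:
T = -1762/3 (T = (-4596 + 1072)/6 = (⅙)*(-3524) = -1762/3 ≈ -587.33)
6581/T = 6581/(-1762/3) = 6581*(-3/1762) = -19743/1762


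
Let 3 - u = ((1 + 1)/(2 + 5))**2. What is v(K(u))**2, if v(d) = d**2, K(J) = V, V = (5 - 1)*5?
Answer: 160000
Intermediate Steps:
V = 20 (V = 4*5 = 20)
u = 143/49 (u = 3 - ((1 + 1)/(2 + 5))**2 = 3 - (2/7)**2 = 3 - 1*4/49 = 3 - 4/49 = 143/49 ≈ 2.9184)
K(J) = 20
v(K(u))**2 = (20**2)**2 = 400**2 = 160000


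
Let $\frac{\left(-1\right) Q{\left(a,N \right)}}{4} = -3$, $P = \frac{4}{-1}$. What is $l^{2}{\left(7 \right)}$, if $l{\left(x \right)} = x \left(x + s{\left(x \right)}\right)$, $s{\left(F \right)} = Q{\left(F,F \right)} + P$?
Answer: $11025$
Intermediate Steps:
$P = -4$ ($P = 4 \left(-1\right) = -4$)
$Q{\left(a,N \right)} = 12$ ($Q{\left(a,N \right)} = \left(-4\right) \left(-3\right) = 12$)
$s{\left(F \right)} = 8$ ($s{\left(F \right)} = 12 - 4 = 8$)
$l{\left(x \right)} = x \left(8 + x\right)$ ($l{\left(x \right)} = x \left(x + 8\right) = x \left(8 + x\right)$)
$l^{2}{\left(7 \right)} = \left(7 \left(8 + 7\right)\right)^{2} = \left(7 \cdot 15\right)^{2} = 105^{2} = 11025$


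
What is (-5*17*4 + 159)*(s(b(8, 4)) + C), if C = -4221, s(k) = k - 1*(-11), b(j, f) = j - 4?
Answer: 761286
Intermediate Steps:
b(j, f) = -4 + j
s(k) = 11 + k (s(k) = k + 11 = 11 + k)
(-5*17*4 + 159)*(s(b(8, 4)) + C) = (-5*17*4 + 159)*((11 + (-4 + 8)) - 4221) = (-85*4 + 159)*((11 + 4) - 4221) = (-340 + 159)*(15 - 4221) = -181*(-4206) = 761286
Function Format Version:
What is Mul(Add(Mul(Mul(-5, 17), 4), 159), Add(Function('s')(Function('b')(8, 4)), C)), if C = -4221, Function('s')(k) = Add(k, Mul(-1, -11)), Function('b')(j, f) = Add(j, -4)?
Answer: 761286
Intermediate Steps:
Function('b')(j, f) = Add(-4, j)
Function('s')(k) = Add(11, k) (Function('s')(k) = Add(k, 11) = Add(11, k))
Mul(Add(Mul(Mul(-5, 17), 4), 159), Add(Function('s')(Function('b')(8, 4)), C)) = Mul(Add(Mul(Mul(-5, 17), 4), 159), Add(Add(11, Add(-4, 8)), -4221)) = Mul(Add(Mul(-85, 4), 159), Add(Add(11, 4), -4221)) = Mul(Add(-340, 159), Add(15, -4221)) = Mul(-181, -4206) = 761286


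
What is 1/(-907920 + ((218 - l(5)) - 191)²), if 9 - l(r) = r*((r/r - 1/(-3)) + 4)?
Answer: -9/8153324 ≈ -1.1038e-6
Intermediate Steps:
l(r) = 9 - 16*r/3 (l(r) = 9 - r*((r/r - 1/(-3)) + 4) = 9 - r*((1 - 1*(-⅓)) + 4) = 9 - r*((1 + ⅓) + 4) = 9 - r*(4/3 + 4) = 9 - r*16/3 = 9 - 16*r/3)
1/(-907920 + ((218 - l(5)) - 191)²) = 1/(-907920 + ((218 - (9 - 16/3*5)) - 191)²) = 1/(-907920 + ((218 - (9 - 80/3)) - 191)²) = 1/(-907920 + ((218 - 1*(-53/3)) - 191)²) = 1/(-907920 + ((218 + 53/3) - 191)²) = 1/(-907920 + (707/3 - 191)²) = 1/(-907920 + (134/3)²) = 1/(-907920 + 17956/9) = 1/(-8153324/9) = -9/8153324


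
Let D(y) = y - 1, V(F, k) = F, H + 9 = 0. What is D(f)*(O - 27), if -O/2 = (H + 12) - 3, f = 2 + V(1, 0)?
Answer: -54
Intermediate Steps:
H = -9 (H = -9 + 0 = -9)
f = 3 (f = 2 + 1 = 3)
D(y) = -1 + y
O = 0 (O = -2*((-9 + 12) - 3) = -2*(3 - 3) = -2*0 = 0)
D(f)*(O - 27) = (-1 + 3)*(0 - 27) = 2*(-27) = -54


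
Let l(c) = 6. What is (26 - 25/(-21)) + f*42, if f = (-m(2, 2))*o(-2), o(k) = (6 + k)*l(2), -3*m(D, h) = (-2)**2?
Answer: 28795/21 ≈ 1371.2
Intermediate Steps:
m(D, h) = -4/3 (m(D, h) = -1/3*(-2)**2 = -1/3*4 = -4/3)
o(k) = 36 + 6*k (o(k) = (6 + k)*6 = 36 + 6*k)
f = 32 (f = (-1*(-4/3))*(36 + 6*(-2)) = 4*(36 - 12)/3 = (4/3)*24 = 32)
(26 - 25/(-21)) + f*42 = (26 - 25/(-21)) + 32*42 = (26 - 25*(-1)/21) + 1344 = (26 - 1*(-25/21)) + 1344 = (26 + 25/21) + 1344 = 571/21 + 1344 = 28795/21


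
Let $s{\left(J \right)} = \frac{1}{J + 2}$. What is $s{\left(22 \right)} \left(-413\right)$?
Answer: $- \frac{413}{24} \approx -17.208$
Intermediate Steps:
$s{\left(J \right)} = \frac{1}{2 + J}$
$s{\left(22 \right)} \left(-413\right) = \frac{1}{2 + 22} \left(-413\right) = \frac{1}{24} \left(-413\right) = - \frac{413}{24}$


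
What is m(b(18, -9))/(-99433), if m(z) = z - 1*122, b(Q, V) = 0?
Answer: 122/99433 ≈ 0.0012270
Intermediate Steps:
m(z) = -122 + z (m(z) = z - 122 = -122 + z)
m(b(18, -9))/(-99433) = (-122 + 0)/(-99433) = -122*(-1/99433) = 122/99433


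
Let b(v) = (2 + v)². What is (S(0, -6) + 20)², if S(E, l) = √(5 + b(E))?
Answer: 529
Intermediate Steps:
S(E, l) = √(5 + (2 + E)²)
(S(0, -6) + 20)² = (√(5 + (2 + 0)²) + 20)² = (√(5 + 2²) + 20)² = (√(5 + 4) + 20)² = (√9 + 20)² = (3 + 20)² = 23² = 529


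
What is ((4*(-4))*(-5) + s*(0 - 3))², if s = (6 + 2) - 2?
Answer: 3844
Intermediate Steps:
s = 6 (s = 8 - 2 = 6)
((4*(-4))*(-5) + s*(0 - 3))² = ((4*(-4))*(-5) + 6*(0 - 3))² = (-16*(-5) + 6*(-3))² = (80 - 18)² = 62² = 3844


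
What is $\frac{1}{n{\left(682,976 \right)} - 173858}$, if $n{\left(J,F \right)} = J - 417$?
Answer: $- \frac{1}{173593} \approx -5.7606 \cdot 10^{-6}$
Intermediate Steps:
$n{\left(J,F \right)} = -417 + J$ ($n{\left(J,F \right)} = J - 417 = -417 + J$)
$\frac{1}{n{\left(682,976 \right)} - 173858} = \frac{1}{\left(-417 + 682\right) - 173858} = \frac{1}{265 - 173858} = \frac{1}{-173593} = - \frac{1}{173593}$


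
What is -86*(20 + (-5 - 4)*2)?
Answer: -172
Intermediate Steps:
-86*(20 + (-5 - 4)*2) = -86*(20 - 9*2) = -86*(20 - 18) = -86*2 = -172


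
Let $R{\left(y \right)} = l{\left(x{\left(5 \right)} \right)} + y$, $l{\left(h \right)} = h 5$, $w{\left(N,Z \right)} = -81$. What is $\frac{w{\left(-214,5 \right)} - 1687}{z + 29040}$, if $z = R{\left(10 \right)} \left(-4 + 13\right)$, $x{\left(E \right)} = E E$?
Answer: $- \frac{1768}{30255} \approx -0.058437$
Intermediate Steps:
$x{\left(E \right)} = E^{2}$
$l{\left(h \right)} = 5 h$
$R{\left(y \right)} = 125 + y$ ($R{\left(y \right)} = 5 \cdot 5^{2} + y = 5 \cdot 25 + y = 125 + y$)
$z = 1215$ ($z = \left(125 + 10\right) \left(-4 + 13\right) = 135 \cdot 9 = 1215$)
$\frac{w{\left(-214,5 \right)} - 1687}{z + 29040} = \frac{-81 - 1687}{1215 + 29040} = - \frac{1768}{30255}$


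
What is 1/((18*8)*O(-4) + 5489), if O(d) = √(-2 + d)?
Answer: 5489/30253537 - 144*I*√6/30253537 ≈ 0.00018143 - 1.1659e-5*I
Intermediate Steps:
1/((18*8)*O(-4) + 5489) = 1/((18*8)*√(-2 - 4) + 5489) = 1/(144*√(-6) + 5489) = 1/(144*(I*√6) + 5489) = 1/(144*I*√6 + 5489) = 1/(5489 + 144*I*√6)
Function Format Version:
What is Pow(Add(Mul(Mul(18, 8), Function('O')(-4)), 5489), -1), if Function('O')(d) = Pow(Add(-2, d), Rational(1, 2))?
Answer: Add(Rational(5489, 30253537), Mul(Rational(-144, 30253537), I, Pow(6, Rational(1, 2)))) ≈ Add(0.00018143, Mul(-1.1659e-5, I))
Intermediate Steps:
Pow(Add(Mul(Mul(18, 8), Function('O')(-4)), 5489), -1) = Pow(Add(Mul(Mul(18, 8), Pow(Add(-2, -4), Rational(1, 2))), 5489), -1) = Pow(Add(Mul(144, Pow(-6, Rational(1, 2))), 5489), -1) = Pow(Add(Mul(144, Mul(I, Pow(6, Rational(1, 2)))), 5489), -1) = Pow(Add(Mul(144, I, Pow(6, Rational(1, 2))), 5489), -1) = Pow(Add(5489, Mul(144, I, Pow(6, Rational(1, 2)))), -1)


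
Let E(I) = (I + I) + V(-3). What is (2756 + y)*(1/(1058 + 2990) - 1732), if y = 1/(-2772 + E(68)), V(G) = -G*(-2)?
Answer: -4640957713035/972256 ≈ -4.7734e+6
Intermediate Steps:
V(G) = 2*G
E(I) = -6 + 2*I (E(I) = (I + I) + 2*(-3) = 2*I - 6 = -6 + 2*I)
y = -1/2642 (y = 1/(-2772 + (-6 + 2*68)) = 1/(-2772 + (-6 + 136)) = 1/(-2772 + 130) = 1/(-2642) = -1/2642 ≈ -0.00037850)
(2756 + y)*(1/(1058 + 2990) - 1732) = (2756 - 1/2642)*(1/(1058 + 2990) - 1732) = 7281351*(1/4048 - 1732)/2642 = (7281351/2642)*(-7011135/4048) = -4640957713035/972256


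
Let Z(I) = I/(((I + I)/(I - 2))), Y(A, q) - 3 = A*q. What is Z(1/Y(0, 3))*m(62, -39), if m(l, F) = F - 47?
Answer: 215/3 ≈ 71.667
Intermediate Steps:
Y(A, q) = 3 + A*q
m(l, F) = -47 + F
Z(I) = -1 + I/2 (Z(I) = I/(((2*I)/(-2 + I))) = I/((2*I/(-2 + I))) = I*((-2 + I)/(2*I)) = -1 + I/2)
Z(1/Y(0, 3))*m(62, -39) = (-1 + 1/(2*(3 + 0*3)))*(-47 - 39) = (-1 + 1/(2*(3 + 0)))*(-86) = (-1 + (½)/3)*(-86) = (-1 + (½)*(⅓))*(-86) = (-1 + ⅙)*(-86) = -⅚*(-86) = 215/3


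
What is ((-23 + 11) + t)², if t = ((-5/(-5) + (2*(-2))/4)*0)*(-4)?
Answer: 144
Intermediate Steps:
t = 0 (t = ((-5*(-⅕) - 4*¼)*0)*(-4) = ((1 - 1)*0)*(-4) = (0*0)*(-4) = 0*(-4) = 0)
((-23 + 11) + t)² = ((-23 + 11) + 0)² = (-12 + 0)² = (-12)² = 144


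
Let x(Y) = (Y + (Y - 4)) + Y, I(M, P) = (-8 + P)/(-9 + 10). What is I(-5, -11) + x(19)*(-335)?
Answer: -17774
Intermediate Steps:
I(M, P) = -8 + P (I(M, P) = (-8 + P)/1 = (-8 + P)*1 = -8 + P)
x(Y) = -4 + 3*Y (x(Y) = (Y + (-4 + Y)) + Y = (-4 + 2*Y) + Y = -4 + 3*Y)
I(-5, -11) + x(19)*(-335) = (-8 - 11) + (-4 + 3*19)*(-335) = -19 + (-4 + 57)*(-335) = -19 + 53*(-335) = -19 - 17755 = -17774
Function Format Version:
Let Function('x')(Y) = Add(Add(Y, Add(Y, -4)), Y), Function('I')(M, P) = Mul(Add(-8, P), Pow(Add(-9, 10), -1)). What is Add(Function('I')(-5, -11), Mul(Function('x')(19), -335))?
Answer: -17774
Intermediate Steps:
Function('I')(M, P) = Add(-8, P) (Function('I')(M, P) = Mul(Add(-8, P), Pow(1, -1)) = Mul(Add(-8, P), 1) = Add(-8, P))
Function('x')(Y) = Add(-4, Mul(3, Y)) (Function('x')(Y) = Add(Add(Y, Add(-4, Y)), Y) = Add(Add(-4, Mul(2, Y)), Y) = Add(-4, Mul(3, Y)))
Add(Function('I')(-5, -11), Mul(Function('x')(19), -335)) = Add(Add(-8, -11), Mul(Add(-4, Mul(3, 19)), -335)) = Add(-19, Mul(Add(-4, 57), -335)) = Add(-19, Mul(53, -335)) = Add(-19, -17755) = -17774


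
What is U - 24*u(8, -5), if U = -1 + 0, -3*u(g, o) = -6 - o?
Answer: -9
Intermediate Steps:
u(g, o) = 2 + o/3 (u(g, o) = -(-6 - o)/3 = 2 + o/3)
U = -1
U - 24*u(8, -5) = -1 - 24*(2 + (1/3)*(-5)) = -1 - 24*(2 - 5/3) = -1 - 24*1/3 = -1 - 8 = -9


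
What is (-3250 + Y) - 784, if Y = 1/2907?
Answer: -11726837/2907 ≈ -4034.0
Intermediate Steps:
Y = 1/2907 ≈ 0.00034400
(-3250 + Y) - 784 = (-3250 + 1/2907) - 784 = -9447749/2907 - 784 = -11726837/2907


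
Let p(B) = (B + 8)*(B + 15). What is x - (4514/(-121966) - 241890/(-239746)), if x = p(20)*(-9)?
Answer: -4960246364458/562324243 ≈ -8821.0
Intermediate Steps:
p(B) = (8 + B)*(15 + B)
x = -8820 (x = (120 + 20**2 + 23*20)*(-9) = (120 + 400 + 460)*(-9) = 980*(-9) = -8820)
x - (4514/(-121966) - 241890/(-239746)) = -8820 - (4514/(-121966) - 241890/(-239746)) = -8820 - (4514*(-1/121966) - 241890*(-1/239746)) = -8820 - (-2257/60983 + 120945/119873) = -8820 - 1*546541198/562324243 = -8820 - 546541198/562324243 = -4960246364458/562324243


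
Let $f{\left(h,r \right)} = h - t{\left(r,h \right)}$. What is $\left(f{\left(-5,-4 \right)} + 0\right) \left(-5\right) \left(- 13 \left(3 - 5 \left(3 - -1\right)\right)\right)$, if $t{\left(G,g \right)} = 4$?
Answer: $9945$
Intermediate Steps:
$f{\left(h,r \right)} = -4 + h$ ($f{\left(h,r \right)} = h - 4 = -4 + h$)
$\left(f{\left(-5,-4 \right)} + 0\right) \left(-5\right) \left(- 13 \left(3 - 5 \left(3 - -1\right)\right)\right) = \left(\left(-4 - 5\right) + 0\right) \left(-5\right) \left(- 13 \left(3 - 5 \left(3 - -1\right)\right)\right) = \left(-9 + 0\right) \left(-5\right) \left(- 13 \left(3 - 5 \left(3 + 1\right)\right)\right) = \left(-9\right) \left(-5\right) \left(- 13 \left(3 - 20\right)\right) = 45 \left(- 13 \left(3 - 20\right)\right) = 45 \left(\left(-13\right) \left(-17\right)\right) = 45 \cdot 221 = 9945$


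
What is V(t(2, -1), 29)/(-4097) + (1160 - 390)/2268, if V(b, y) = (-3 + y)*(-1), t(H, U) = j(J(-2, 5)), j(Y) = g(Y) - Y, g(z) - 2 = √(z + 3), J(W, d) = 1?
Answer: 229547/663714 ≈ 0.34585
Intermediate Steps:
g(z) = 2 + √(3 + z) (g(z) = 2 + √(z + 3) = 2 + √(3 + z))
j(Y) = 2 + √(3 + Y) - Y (j(Y) = (2 + √(3 + Y)) - Y = 2 + √(3 + Y) - Y)
t(H, U) = 3 (t(H, U) = 2 + √(3 + 1) - 1*1 = 2 + √4 - 1 = 2 + 2 - 1 = 3)
V(b, y) = 3 - y
V(t(2, -1), 29)/(-4097) + (1160 - 390)/2268 = (3 - 1*29)/(-4097) + (1160 - 390)/2268 = (3 - 29)*(-1/4097) + 770*(1/2268) = -26*(-1/4097) + 55/162 = 26/4097 + 55/162 = 229547/663714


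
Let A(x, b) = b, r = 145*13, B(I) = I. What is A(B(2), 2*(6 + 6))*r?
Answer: 45240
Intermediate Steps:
r = 1885
A(B(2), 2*(6 + 6))*r = (2*(6 + 6))*1885 = (2*12)*1885 = 24*1885 = 45240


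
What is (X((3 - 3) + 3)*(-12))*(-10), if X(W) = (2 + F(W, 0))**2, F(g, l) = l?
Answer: 480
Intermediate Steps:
X(W) = 4 (X(W) = (2 + 0)**2 = 2**2 = 4)
(X((3 - 3) + 3)*(-12))*(-10) = (4*(-12))*(-10) = -48*(-10) = 480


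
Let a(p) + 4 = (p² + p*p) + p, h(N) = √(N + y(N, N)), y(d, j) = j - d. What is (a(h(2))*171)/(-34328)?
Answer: -171*√2/34328 ≈ -0.0070447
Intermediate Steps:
h(N) = √N (h(N) = √(N + (N - N)) = √(N + 0) = √N)
a(p) = -4 + p + 2*p² (a(p) = -4 + ((p² + p*p) + p) = -4 + ((p² + p²) + p) = -4 + (2*p² + p) = -4 + (p + 2*p²) = -4 + p + 2*p²)
(a(h(2))*171)/(-34328) = ((-4 + √2 + 2*(√2)²)*171)/(-34328) = ((-4 + √2 + 2*2)*171)*(-1/34328) = ((-4 + √2 + 4)*171)*(-1/34328) = (√2*171)*(-1/34328) = (171*√2)*(-1/34328) = -171*√2/34328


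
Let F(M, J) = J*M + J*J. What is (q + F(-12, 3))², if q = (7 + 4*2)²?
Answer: 39204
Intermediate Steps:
q = 225 (q = (7 + 8)² = 15² = 225)
F(M, J) = J² + J*M (F(M, J) = J*M + J² = J² + J*M)
(q + F(-12, 3))² = (225 + 3*(3 - 12))² = (225 + 3*(-9))² = (225 - 27)² = 198² = 39204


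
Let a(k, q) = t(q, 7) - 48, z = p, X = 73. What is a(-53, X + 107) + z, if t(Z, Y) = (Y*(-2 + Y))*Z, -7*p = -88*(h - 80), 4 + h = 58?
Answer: 41476/7 ≈ 5925.1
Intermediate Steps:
h = 54 (h = -4 + 58 = 54)
p = -2288/7 (p = -(-88)*(54 - 80)/7 = -(-88)*(-26)/7 = -⅐*2288 = -2288/7 ≈ -326.86)
t(Z, Y) = Y*Z*(-2 + Y)
z = -2288/7 ≈ -326.86
a(k, q) = -48 + 35*q (a(k, q) = 7*q*(-2 + 7) - 48 = 7*q*5 - 48 = 35*q - 48 = -48 + 35*q)
a(-53, X + 107) + z = (-48 + 35*(73 + 107)) - 2288/7 = (-48 + 35*180) - 2288/7 = (-48 + 6300) - 2288/7 = 6252 - 2288/7 = 41476/7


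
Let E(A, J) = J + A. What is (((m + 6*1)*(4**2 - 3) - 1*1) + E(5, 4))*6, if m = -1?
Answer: 438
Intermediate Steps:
E(A, J) = A + J
(((m + 6*1)*(4**2 - 3) - 1*1) + E(5, 4))*6 = (((-1 + 6*1)*(4**2 - 3) - 1*1) + (5 + 4))*6 = (((-1 + 6)*(16 - 3) - 1) + 9)*6 = ((5*13 - 1) + 9)*6 = ((65 - 1) + 9)*6 = (64 + 9)*6 = 73*6 = 438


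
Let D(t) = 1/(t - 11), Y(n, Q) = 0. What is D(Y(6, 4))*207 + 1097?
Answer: 11860/11 ≈ 1078.2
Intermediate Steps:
D(t) = 1/(-11 + t)
D(Y(6, 4))*207 + 1097 = 207/(-11 + 0) + 1097 = 207/(-11) + 1097 = -1/11*207 + 1097 = -207/11 + 1097 = 11860/11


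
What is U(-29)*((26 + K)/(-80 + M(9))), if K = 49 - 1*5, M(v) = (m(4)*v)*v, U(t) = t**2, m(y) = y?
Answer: 29435/122 ≈ 241.27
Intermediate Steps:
M(v) = 4*v**2 (M(v) = (4*v)*v = 4*v**2)
K = 44 (K = 49 - 5 = 44)
U(-29)*((26 + K)/(-80 + M(9))) = (-29)**2*((26 + 44)/(-80 + 4*9**2)) = 841*(70/(-80 + 4*81)) = 841*(70/(-80 + 324)) = 841*(70/244) = 841*(70*(1/244)) = 841*(35/122) = 29435/122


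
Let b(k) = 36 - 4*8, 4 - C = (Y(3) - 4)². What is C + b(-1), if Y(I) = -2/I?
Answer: -124/9 ≈ -13.778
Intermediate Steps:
C = -160/9 (C = 4 - (-2/3 - 4)² = 4 - (-2*⅓ - 4)² = 4 - (-⅔ - 4)² = 4 - (-14/3)² = 4 - 1*196/9 = 4 - 196/9 = -160/9 ≈ -17.778)
b(k) = 4 (b(k) = 36 - 32 = 4)
C + b(-1) = -160/9 + 4 = -124/9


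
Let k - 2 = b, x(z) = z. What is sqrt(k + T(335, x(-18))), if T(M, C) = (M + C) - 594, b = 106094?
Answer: sqrt(105819) ≈ 325.30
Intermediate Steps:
k = 106096 (k = 2 + 106094 = 106096)
T(M, C) = -594 + C + M (T(M, C) = (C + M) - 594 = -594 + C + M)
sqrt(k + T(335, x(-18))) = sqrt(106096 + (-594 - 18 + 335)) = sqrt(106096 - 277) = sqrt(105819)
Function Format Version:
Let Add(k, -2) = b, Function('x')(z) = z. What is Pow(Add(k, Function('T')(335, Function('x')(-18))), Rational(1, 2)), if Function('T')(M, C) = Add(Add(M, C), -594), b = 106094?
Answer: Pow(105819, Rational(1, 2)) ≈ 325.30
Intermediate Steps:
k = 106096 (k = Add(2, 106094) = 106096)
Function('T')(M, C) = Add(-594, C, M) (Function('T')(M, C) = Add(Add(C, M), -594) = Add(-594, C, M))
Pow(Add(k, Function('T')(335, Function('x')(-18))), Rational(1, 2)) = Pow(Add(106096, Add(-594, -18, 335)), Rational(1, 2)) = Pow(Add(106096, -277), Rational(1, 2)) = Pow(105819, Rational(1, 2))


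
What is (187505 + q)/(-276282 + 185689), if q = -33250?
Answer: -154255/90593 ≈ -1.7027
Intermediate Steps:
(187505 + q)/(-276282 + 185689) = (187505 - 33250)/(-276282 + 185689) = 154255/(-90593) = 154255*(-1/90593) = -154255/90593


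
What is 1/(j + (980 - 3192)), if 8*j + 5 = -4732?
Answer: -8/22433 ≈ -0.00035662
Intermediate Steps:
j = -4737/8 (j = -5/8 + (⅛)*(-4732) = -5/8 - 1183/2 = -4737/8 ≈ -592.13)
1/(j + (980 - 3192)) = 1/(-4737/8 + (980 - 3192)) = 1/(-4737/8 - 2212) = 1/(-22433/8) = -8/22433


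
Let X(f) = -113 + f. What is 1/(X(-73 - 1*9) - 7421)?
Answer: -1/7616 ≈ -0.00013130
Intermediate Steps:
1/(X(-73 - 1*9) - 7421) = 1/((-113 + (-73 - 1*9)) - 7421) = 1/((-113 + (-73 - 9)) - 7421) = 1/((-113 - 82) - 7421) = 1/(-195 - 7421) = 1/(-7616) = -1/7616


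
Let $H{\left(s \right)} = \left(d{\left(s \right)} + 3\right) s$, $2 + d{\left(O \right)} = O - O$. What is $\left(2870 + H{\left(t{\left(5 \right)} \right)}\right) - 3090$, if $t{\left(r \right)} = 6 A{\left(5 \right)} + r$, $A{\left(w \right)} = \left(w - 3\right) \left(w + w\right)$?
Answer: $-95$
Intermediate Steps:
$A{\left(w \right)} = 2 w \left(-3 + w\right)$ ($A{\left(w \right)} = \left(-3 + w\right) 2 w = 2 w \left(-3 + w\right)$)
$t{\left(r \right)} = 120 + r$ ($t{\left(r \right)} = 6 \cdot 2 \cdot 5 \left(-3 + 5\right) + r = 6 \cdot 2 \cdot 5 \cdot 2 + r = 6 \cdot 20 + r = 120 + r$)
$d{\left(O \right)} = -2$ ($d{\left(O \right)} = -2 + \left(O - O\right) = -2 + 0 = -2$)
$H{\left(s \right)} = s$ ($H{\left(s \right)} = \left(-2 + 3\right) s = 1 s = s$)
$\left(2870 + H{\left(t{\left(5 \right)} \right)}\right) - 3090 = \left(2870 + \left(120 + 5\right)\right) - 3090 = \left(2870 + 125\right) - 3090 = 2995 - 3090 = -95$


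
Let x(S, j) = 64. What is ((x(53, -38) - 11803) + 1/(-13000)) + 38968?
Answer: 353976999/13000 ≈ 27229.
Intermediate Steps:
((x(53, -38) - 11803) + 1/(-13000)) + 38968 = ((64 - 11803) + 1/(-13000)) + 38968 = (-11739 - 1/13000) + 38968 = -152607001/13000 + 38968 = 353976999/13000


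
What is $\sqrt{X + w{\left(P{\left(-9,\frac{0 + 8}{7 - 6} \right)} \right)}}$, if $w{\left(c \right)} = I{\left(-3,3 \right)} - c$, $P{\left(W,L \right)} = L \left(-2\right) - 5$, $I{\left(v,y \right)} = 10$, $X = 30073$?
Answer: $2 \sqrt{7526} \approx 173.51$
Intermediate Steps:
$P{\left(W,L \right)} = -5 - 2 L$ ($P{\left(W,L \right)} = - 2 L - 5 = -5 - 2 L$)
$w{\left(c \right)} = 10 - c$
$\sqrt{X + w{\left(P{\left(-9,\frac{0 + 8}{7 - 6} \right)} \right)}} = \sqrt{30073 - \left(-15 - \frac{2 \left(0 + 8\right)}{7 - 6}\right)} = \sqrt{30073 - \left(-15 - \frac{16}{1}\right)} = \sqrt{30073 - \left(-15 - 16 \cdot 1\right)} = \sqrt{30073 + \left(10 - \left(-5 - 16\right)\right)} = \sqrt{30073 + \left(10 - -21\right)} = \sqrt{30073 + \left(10 + 21\right)} = \sqrt{30073 + 31} = \sqrt{30104} = 2 \sqrt{7526}$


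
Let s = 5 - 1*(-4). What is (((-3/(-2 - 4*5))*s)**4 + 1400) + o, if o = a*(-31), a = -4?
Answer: 357537585/234256 ≈ 1526.3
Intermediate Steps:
s = 9 (s = 5 + 4 = 9)
o = 124 (o = -4*(-31) = 124)
(((-3/(-2 - 4*5))*s)**4 + 1400) + o = ((-3/(-2 - 4*5)*9)**4 + 1400) + 124 = ((-3/(-2 - 20)*9)**4 + 1400) + 124 = ((-3/(-22)*9)**4 + 1400) + 124 = ((-3*(-1/22)*9)**4 + 1400) + 124 = (((3/22)*9)**4 + 1400) + 124 = ((27/22)**4 + 1400) + 124 = (531441/234256 + 1400) + 124 = 328489841/234256 + 124 = 357537585/234256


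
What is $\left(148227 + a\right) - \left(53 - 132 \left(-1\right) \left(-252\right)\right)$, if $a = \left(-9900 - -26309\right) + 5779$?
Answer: $203626$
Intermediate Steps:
$a = 22188$ ($a = \left(-9900 + 26309\right) + 5779 = 16409 + 5779 = 22188$)
$\left(148227 + a\right) - \left(53 - 132 \left(-1\right) \left(-252\right)\right) = \left(148227 + 22188\right) - \left(53 - 132 \left(-1\right) \left(-252\right)\right) = 170415 - -33211 = 170415 + \left(33264 - 53\right) = 170415 + 33211 = 203626$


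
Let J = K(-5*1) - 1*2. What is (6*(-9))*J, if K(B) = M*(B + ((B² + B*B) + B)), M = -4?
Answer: 8748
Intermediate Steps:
K(B) = -8*B - 8*B² (K(B) = -4*(B + ((B² + B*B) + B)) = -4*(B + ((B² + B²) + B)) = -4*(B + (2*B² + B)) = -4*(B + (B + 2*B²)) = -4*(2*B + 2*B²) = -8*B - 8*B²)
J = -162 (J = -8*(-5*1)*(1 - 5*1) - 1*2 = -8*(-5)*(1 - 5) - 2 = -8*(-5)*(-4) - 2 = -160 - 2 = -162)
(6*(-9))*J = (6*(-9))*(-162) = -54*(-162) = 8748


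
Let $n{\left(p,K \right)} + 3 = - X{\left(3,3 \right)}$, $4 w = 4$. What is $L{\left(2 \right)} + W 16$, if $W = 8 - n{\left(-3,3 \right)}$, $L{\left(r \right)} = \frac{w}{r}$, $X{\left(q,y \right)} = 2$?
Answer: $\frac{417}{2} \approx 208.5$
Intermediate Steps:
$w = 1$ ($w = \frac{1}{4} \cdot 4 = 1$)
$L{\left(r \right)} = \frac{1}{r}$ ($L{\left(r \right)} = 1 \frac{1}{r} = \frac{1}{r}$)
$n{\left(p,K \right)} = -5$ ($n{\left(p,K \right)} = -3 - 2 = -5$)
$W = 13$ ($W = 8 - -5 = 8 + 5 = 13$)
$L{\left(2 \right)} + W 16 = \frac{1}{2} + 13 \cdot 16 = \frac{1}{2} + 208 = \frac{417}{2}$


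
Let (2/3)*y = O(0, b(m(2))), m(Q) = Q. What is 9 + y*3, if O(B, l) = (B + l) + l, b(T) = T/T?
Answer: 18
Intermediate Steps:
b(T) = 1
O(B, l) = B + 2*l
y = 3 (y = 3*(0 + 2*1)/2 = 3*(0 + 2)/2 = (3/2)*2 = 3)
9 + y*3 = 9 + 3*3 = 9 + 9 = 18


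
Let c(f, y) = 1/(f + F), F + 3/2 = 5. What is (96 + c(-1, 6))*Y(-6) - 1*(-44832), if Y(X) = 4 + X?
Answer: 223196/5 ≈ 44639.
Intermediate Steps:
F = 7/2 (F = -3/2 + 5 = 7/2 ≈ 3.5000)
c(f, y) = 1/(7/2 + f) (c(f, y) = 1/(f + 7/2) = 1/(7/2 + f))
(96 + c(-1, 6))*Y(-6) - 1*(-44832) = (96 + 2/(7 + 2*(-1)))*(4 - 6) - 1*(-44832) = (96 + 2/(7 - 2))*(-2) + 44832 = (96 + 2/5)*(-2) + 44832 = (96 + 2*(⅕))*(-2) + 44832 = (96 + ⅖)*(-2) + 44832 = (482/5)*(-2) + 44832 = -964/5 + 44832 = 223196/5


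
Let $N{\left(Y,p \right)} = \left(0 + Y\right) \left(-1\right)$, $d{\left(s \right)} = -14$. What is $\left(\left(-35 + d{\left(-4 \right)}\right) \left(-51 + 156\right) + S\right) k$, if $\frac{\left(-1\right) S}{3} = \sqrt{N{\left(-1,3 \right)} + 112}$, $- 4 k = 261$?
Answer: $\frac{1342845}{4} + \frac{783 \sqrt{113}}{4} \approx 3.3779 \cdot 10^{5}$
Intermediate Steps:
$k = - \frac{261}{4}$ ($k = \left(- \frac{1}{4}\right) 261 = - \frac{261}{4} \approx -65.25$)
$N{\left(Y,p \right)} = - Y$ ($N{\left(Y,p \right)} = Y \left(-1\right) = - Y$)
$S = - 3 \sqrt{113}$ ($S = - 3 \sqrt{\left(-1\right) \left(-1\right) + 112} = - 3 \sqrt{1 + 112} = - 3 \sqrt{113} \approx -31.89$)
$\left(\left(-35 + d{\left(-4 \right)}\right) \left(-51 + 156\right) + S\right) k = \left(\left(-35 - 14\right) \left(-51 + 156\right) - 3 \sqrt{113}\right) \left(- \frac{261}{4}\right) = \left(\left(-49\right) 105 - 3 \sqrt{113}\right) \left(- \frac{261}{4}\right) = \left(-5145 - 3 \sqrt{113}\right) \left(- \frac{261}{4}\right) = \frac{1342845}{4} + \frac{783 \sqrt{113}}{4}$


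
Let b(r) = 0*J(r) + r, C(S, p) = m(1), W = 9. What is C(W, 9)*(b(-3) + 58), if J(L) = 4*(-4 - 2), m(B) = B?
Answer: 55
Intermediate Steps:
C(S, p) = 1
J(L) = -24 (J(L) = 4*(-6) = -24)
b(r) = r (b(r) = 0*(-24) + r = 0 + r = r)
C(W, 9)*(b(-3) + 58) = 1*(-3 + 58) = 1*55 = 55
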